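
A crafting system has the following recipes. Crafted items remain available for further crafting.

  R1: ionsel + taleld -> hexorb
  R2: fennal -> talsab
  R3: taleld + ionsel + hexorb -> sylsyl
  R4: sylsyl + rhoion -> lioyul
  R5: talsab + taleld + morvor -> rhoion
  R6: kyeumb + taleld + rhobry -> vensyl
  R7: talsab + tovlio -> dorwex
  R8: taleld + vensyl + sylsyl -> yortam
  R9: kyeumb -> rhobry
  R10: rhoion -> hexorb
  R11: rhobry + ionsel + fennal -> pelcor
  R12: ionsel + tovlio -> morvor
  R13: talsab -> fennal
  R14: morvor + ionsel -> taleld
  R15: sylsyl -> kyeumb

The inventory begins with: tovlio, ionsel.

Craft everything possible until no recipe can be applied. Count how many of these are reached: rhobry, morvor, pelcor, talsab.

2

ionsel + tovlio -> morvor (R12).
Using R14, morvor and ionsel make taleld.
ionsel + taleld -> hexorb (R1).
taleld + ionsel + hexorb -> sylsyl (R3).
sylsyl -> kyeumb (R15).
kyeumb -> rhobry (R9).
rhobry: reached.
morvor: reached.
pelcor would need rhobry, ionsel, and fennal (R11), but fennal is never obtained.
talsab would need fennal (R2), but fennal is never obtained.
Reached: rhobry and morvor — 2 of the 4.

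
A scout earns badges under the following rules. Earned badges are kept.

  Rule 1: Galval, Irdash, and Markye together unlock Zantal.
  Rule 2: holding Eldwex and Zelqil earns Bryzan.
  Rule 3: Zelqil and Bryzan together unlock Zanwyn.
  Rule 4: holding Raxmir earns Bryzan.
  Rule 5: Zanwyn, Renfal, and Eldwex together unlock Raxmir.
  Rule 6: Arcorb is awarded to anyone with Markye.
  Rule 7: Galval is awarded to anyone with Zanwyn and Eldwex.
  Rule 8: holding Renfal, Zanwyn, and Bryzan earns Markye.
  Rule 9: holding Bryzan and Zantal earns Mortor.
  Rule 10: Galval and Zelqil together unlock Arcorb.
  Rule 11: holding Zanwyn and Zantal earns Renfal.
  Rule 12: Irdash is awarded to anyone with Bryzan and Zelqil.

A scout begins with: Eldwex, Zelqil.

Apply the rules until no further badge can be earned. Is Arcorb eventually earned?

Yes

With Eldwex and Zelqil, Bryzan is earned (Rule 2).
With Zelqil and Bryzan, Zanwyn is earned (Rule 3).
With Zanwyn and Eldwex, Galval is earned (Rule 7).
With Galval and Zelqil, Arcorb is earned (Rule 10).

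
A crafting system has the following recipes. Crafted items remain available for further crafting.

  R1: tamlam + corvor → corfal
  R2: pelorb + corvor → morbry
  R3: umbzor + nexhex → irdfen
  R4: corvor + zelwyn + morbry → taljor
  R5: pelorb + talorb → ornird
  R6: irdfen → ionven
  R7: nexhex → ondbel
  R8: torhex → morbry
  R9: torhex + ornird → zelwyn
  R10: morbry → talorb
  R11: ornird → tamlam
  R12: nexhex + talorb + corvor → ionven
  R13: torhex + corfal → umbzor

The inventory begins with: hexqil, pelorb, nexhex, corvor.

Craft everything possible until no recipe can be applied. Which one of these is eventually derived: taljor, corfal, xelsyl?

corfal

Using R2, pelorb and corvor make morbry.
Using R10, morbry makes talorb.
Using R5, pelorb and talorb make ornird.
Using R11, ornird makes tamlam.
Using R1, tamlam and corvor make corfal.
No rule produces xelsyl, and it is not given. taljor would need corvor, zelwyn, and morbry (R4), but zelwyn is never obtained.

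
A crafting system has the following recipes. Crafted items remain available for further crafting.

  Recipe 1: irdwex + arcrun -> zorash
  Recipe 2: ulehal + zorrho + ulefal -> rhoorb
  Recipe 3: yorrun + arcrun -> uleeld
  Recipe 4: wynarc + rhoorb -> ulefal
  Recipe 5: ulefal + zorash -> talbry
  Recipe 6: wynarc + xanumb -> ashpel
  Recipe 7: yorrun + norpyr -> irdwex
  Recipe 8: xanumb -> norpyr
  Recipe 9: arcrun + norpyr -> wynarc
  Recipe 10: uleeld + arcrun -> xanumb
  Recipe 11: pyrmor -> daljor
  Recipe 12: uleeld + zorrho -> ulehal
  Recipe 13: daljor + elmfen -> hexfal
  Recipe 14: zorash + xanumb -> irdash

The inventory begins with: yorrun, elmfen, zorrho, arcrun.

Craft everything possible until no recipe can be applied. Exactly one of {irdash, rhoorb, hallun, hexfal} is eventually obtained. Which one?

irdash

Using Recipe 3, yorrun and arcrun make uleeld.
uleeld + arcrun -> xanumb (Recipe 10).
xanumb -> norpyr (Recipe 8).
yorrun + norpyr -> irdwex (Recipe 7).
Using Recipe 1, irdwex and arcrun make zorash.
zorash + xanumb -> irdash (Recipe 14).
hexfal would need daljor and elmfen (Recipe 13), but daljor is never obtained. No rule produces hallun, and it is not given. rhoorb would need ulehal, zorrho, and ulefal (Recipe 2), but ulefal is never obtained.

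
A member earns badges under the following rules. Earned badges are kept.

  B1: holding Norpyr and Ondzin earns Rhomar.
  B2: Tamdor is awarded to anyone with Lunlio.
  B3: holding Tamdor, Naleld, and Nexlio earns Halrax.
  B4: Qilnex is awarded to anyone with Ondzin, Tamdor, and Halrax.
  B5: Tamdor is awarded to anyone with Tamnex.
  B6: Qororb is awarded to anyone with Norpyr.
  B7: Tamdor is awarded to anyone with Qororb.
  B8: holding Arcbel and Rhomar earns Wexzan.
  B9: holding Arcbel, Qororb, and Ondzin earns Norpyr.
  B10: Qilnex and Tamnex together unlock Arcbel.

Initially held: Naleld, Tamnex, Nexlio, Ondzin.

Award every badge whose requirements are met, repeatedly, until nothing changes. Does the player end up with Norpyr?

No

Norpyr would need Arcbel, Qororb, and Ondzin (B9), but Qororb is never earned.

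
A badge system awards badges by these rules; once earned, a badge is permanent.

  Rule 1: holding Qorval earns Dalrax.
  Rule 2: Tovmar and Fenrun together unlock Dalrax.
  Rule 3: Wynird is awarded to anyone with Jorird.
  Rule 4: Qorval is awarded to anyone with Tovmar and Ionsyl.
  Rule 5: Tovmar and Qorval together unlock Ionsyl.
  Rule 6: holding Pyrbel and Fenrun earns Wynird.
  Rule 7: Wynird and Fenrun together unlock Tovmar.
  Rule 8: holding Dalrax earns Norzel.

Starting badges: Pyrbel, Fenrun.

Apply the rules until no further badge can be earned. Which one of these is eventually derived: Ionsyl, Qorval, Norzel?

With Pyrbel and Fenrun, Wynird is earned (Rule 6).
With Wynird and Fenrun, Tovmar is earned (Rule 7).
With Tovmar and Fenrun, Dalrax is earned (Rule 2).
With Dalrax, Norzel is earned (Rule 8).
Qorval would need Tovmar and Ionsyl (Rule 4), but Ionsyl is never earned. Ionsyl would need Tovmar and Qorval (Rule 5), but Qorval is never earned.

Norzel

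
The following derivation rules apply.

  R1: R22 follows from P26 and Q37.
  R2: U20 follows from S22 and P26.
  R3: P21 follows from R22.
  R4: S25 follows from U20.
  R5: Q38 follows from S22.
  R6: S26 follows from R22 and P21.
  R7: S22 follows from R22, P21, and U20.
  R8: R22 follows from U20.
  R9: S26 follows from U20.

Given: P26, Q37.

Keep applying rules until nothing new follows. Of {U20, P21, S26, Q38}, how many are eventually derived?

P26 and Q37 hold, so R22 follows (R1).
R22 holds, so P21 follows (R3).
From R22 and P21, R6 gives S26.
U20 would need S22 and P26 (R2), but S22 is never established.
P21: reached.
S26: reached.
Q38 would need S22 (R5), but S22 is never established.
Reached: P21 and S26 — 2 of the 4.

2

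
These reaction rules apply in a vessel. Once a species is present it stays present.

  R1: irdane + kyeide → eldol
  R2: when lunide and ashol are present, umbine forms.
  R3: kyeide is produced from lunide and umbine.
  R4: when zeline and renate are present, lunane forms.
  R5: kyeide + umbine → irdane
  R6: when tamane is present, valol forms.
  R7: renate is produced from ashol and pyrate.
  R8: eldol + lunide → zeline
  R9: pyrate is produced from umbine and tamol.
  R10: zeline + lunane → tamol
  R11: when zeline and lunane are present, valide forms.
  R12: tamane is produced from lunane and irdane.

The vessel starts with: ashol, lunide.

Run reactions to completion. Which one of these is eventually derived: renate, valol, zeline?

lunide and ashol present → umbine forms (R2).
lunide and umbine present → kyeide forms (R3).
kyeide and umbine present → irdane forms (R5).
irdane and kyeide present → eldol forms (R1).
eldol and lunide present → zeline forms (R8).
renate would need ashol and pyrate (R7), but pyrate never forms. valol would need tamane (R6), but tamane never forms.

zeline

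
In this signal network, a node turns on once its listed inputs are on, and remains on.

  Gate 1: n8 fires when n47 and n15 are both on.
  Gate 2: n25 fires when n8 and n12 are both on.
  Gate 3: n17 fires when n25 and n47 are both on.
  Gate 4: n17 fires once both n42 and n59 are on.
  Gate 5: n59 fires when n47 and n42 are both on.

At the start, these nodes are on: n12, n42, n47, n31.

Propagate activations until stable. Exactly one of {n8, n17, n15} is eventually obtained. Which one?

Gate 5: n47 and n42 on → n59 on.
Gate 4: n42 and n59 on → n17 on.
No rule produces n15, and it is not given. n8 would need n47 and n15 (Gate 1), but n15 never turns on.

n17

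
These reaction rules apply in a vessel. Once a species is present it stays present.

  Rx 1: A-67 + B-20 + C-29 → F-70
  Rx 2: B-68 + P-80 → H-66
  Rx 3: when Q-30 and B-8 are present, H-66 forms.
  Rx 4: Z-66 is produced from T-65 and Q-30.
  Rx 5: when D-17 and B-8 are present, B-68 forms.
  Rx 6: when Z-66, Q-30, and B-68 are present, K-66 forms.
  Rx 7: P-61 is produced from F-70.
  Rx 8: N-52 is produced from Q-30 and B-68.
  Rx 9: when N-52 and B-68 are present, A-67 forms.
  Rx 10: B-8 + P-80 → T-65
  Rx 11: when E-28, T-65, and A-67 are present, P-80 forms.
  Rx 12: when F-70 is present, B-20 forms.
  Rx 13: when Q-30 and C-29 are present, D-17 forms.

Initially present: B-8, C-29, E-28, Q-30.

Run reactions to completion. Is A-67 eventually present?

Yes

Q-30 and C-29 present → D-17 forms (Rx 13).
D-17 and B-8 present → B-68 forms (Rx 5).
Q-30 and B-68 present → N-52 forms (Rx 8).
N-52 and B-68 present → A-67 forms (Rx 9).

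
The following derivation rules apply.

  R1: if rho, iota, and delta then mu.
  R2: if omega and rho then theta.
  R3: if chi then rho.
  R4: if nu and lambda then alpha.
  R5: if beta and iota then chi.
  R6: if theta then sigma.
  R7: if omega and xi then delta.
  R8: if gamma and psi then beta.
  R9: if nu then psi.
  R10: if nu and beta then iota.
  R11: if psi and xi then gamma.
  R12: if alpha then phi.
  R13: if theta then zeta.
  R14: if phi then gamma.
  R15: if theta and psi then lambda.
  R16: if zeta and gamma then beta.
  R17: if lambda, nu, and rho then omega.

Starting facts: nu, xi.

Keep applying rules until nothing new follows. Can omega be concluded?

No

omega would need lambda, nu, and rho (R17), but lambda is never established.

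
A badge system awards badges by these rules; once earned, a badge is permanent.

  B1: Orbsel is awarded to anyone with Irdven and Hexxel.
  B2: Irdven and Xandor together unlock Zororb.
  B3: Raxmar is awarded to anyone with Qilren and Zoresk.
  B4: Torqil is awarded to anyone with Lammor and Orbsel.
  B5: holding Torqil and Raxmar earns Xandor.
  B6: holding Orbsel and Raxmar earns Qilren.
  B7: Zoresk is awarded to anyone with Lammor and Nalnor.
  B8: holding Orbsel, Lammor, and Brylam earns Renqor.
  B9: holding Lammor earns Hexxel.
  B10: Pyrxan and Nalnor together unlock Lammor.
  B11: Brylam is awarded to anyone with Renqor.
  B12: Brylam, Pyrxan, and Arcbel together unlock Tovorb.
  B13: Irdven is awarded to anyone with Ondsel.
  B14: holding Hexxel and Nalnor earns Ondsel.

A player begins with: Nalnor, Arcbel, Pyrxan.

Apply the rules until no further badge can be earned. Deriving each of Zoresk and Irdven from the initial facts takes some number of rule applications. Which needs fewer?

Zoresk: With Pyrxan and Nalnor, Lammor is earned (B10). With Lammor and Nalnor, Zoresk is earned (B7). [2 rule applications]
Irdven: With Pyrxan and Nalnor, Lammor is earned (B10). With Lammor, Hexxel is earned (B9). With Hexxel and Nalnor, Ondsel is earned (B14). With Ondsel, Irdven is earned (B13). [4 rule applications]
Zoresk needs fewer.

Zoresk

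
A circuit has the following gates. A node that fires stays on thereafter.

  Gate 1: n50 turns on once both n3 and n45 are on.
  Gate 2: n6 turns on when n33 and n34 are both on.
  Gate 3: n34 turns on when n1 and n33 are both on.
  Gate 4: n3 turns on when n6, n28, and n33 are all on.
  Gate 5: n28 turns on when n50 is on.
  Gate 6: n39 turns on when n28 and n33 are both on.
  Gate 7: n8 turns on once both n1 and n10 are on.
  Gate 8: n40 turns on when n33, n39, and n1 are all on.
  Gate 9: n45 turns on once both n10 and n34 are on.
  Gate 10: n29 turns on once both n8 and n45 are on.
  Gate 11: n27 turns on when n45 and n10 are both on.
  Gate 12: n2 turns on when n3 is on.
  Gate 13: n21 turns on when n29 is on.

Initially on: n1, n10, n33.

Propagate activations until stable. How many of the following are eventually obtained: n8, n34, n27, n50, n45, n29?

Gate 7: n1 and n10 on → n8 on.
Gate 3: n1 and n33 on → n34 on.
n10 and n34 are on, so n45 turns on (Gate 9).
n8 and n45 are on, so n29 turns on (Gate 10).
Gate 11: n45 and n10 on → n27 on.
n8: reached.
n34: reached.
n27: reached.
n50 would need n3 and n45 (Gate 1), but n3 never turns on.
n45: reached.
n29: reached.
Reached: n8, n34, n27, n45, and n29 — 5 of the 6.

5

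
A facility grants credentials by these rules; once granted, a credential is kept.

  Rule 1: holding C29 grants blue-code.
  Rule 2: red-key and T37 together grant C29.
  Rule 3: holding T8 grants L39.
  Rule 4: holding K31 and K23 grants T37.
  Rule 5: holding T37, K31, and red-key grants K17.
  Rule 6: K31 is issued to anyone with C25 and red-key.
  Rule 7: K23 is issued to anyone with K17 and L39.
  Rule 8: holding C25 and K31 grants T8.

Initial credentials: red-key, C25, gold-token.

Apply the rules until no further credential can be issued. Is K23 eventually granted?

No

K23 would need K17 and L39 (Rule 7), but K17 is never granted.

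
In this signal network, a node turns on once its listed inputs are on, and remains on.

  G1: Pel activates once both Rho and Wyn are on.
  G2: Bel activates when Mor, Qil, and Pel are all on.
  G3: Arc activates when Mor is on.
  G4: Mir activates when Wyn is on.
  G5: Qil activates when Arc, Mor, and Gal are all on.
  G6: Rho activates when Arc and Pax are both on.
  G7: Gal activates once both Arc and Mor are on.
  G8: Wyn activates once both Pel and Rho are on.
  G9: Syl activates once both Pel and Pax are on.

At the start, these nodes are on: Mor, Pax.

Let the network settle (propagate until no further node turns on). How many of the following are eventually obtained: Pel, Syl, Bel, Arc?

Mor is on, so Arc activates (G3).
Pel would need Rho and Wyn (G1), but Wyn never turns on.
Syl would need Pel and Pax (G9), but Pel never turns on.
Bel would need Mor, Qil, and Pel (G2), but Pel never turns on.
Arc: reached.
Reached: Arc — 1 of the 4.

1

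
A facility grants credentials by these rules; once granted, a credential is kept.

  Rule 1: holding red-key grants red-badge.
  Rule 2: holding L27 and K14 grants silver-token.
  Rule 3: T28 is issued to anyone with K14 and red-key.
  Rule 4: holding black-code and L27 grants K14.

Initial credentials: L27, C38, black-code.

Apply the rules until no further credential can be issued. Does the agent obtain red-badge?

red-badge would need red-key (Rule 1), but red-key is never granted.

No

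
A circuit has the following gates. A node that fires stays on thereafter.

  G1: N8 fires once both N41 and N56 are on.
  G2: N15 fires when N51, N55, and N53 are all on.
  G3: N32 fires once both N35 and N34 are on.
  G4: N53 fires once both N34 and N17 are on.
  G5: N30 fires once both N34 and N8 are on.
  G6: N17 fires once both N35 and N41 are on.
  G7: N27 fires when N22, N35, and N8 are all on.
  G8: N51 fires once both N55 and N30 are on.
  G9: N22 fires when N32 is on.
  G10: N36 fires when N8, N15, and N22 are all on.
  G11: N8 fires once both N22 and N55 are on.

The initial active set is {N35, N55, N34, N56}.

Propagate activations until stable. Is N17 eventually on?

N17 would need N35 and N41 (G6), but N41 never turns on.

No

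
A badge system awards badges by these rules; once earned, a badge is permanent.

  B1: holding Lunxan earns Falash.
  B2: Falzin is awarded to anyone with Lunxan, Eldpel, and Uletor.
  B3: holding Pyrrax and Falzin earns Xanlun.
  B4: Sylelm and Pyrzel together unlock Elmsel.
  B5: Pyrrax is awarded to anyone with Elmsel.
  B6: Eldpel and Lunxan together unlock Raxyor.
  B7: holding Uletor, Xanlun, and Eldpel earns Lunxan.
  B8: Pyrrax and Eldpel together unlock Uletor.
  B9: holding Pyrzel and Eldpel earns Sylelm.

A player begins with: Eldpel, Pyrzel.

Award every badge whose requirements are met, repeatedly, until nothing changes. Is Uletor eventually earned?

With Pyrzel and Eldpel, Sylelm is earned (B9).
With Sylelm and Pyrzel, Elmsel is earned (B4).
With Elmsel, Pyrrax is earned (B5).
With Pyrrax and Eldpel, Uletor is earned (B8).

Yes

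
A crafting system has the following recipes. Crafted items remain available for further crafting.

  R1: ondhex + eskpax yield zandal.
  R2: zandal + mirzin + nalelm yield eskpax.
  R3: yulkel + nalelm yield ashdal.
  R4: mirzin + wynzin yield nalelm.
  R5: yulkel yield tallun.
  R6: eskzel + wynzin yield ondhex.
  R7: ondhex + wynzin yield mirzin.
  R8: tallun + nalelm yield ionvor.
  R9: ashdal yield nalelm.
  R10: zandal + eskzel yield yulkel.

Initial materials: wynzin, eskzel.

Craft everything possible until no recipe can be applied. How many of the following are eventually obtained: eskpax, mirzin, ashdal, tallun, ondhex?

eskzel + wynzin → ondhex (R6).
Using R7, ondhex and wynzin make mirzin.
eskpax would need zandal, mirzin, and nalelm (R2), but zandal is never obtained.
mirzin: reached.
ashdal would need yulkel and nalelm (R3), but yulkel is never obtained.
tallun would need yulkel (R5), but yulkel is never obtained.
ondhex: reached.
Reached: mirzin and ondhex — 2 of the 5.

2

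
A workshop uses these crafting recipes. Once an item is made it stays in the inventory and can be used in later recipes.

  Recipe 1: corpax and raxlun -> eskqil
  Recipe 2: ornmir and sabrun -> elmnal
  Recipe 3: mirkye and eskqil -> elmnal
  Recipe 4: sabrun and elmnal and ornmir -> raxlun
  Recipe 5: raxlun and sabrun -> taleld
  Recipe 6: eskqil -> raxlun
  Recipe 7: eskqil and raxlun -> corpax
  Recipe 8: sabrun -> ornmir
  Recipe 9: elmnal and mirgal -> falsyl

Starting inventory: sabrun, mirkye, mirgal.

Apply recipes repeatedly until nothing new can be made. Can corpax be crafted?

No

corpax would need eskqil and raxlun (Recipe 7), but eskqil is never obtained.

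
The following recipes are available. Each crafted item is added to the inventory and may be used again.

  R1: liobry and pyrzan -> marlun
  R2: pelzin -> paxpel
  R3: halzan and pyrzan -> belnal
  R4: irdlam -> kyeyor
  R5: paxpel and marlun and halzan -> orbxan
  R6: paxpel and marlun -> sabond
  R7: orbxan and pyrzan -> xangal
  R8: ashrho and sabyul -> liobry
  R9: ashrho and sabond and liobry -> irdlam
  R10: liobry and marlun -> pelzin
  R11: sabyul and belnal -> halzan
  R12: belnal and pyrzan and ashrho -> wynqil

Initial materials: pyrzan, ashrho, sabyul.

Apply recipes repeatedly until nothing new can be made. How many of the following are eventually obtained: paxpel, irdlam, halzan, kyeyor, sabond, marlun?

5

ashrho and sabyul -> liobry (R8).
Using R1, liobry and pyrzan make marlun.
liobry and marlun -> pelzin (R10).
pelzin -> paxpel (R2).
Using R6, paxpel and marlun make sabond.
Using R9, ashrho, sabond, and liobry make irdlam.
Using R4, irdlam makes kyeyor.
paxpel: reached.
irdlam: reached.
halzan would need sabyul and belnal (R11), but belnal is never obtained.
kyeyor: reached.
sabond: reached.
marlun: reached.
Reached: paxpel, irdlam, kyeyor, sabond, and marlun — 5 of the 6.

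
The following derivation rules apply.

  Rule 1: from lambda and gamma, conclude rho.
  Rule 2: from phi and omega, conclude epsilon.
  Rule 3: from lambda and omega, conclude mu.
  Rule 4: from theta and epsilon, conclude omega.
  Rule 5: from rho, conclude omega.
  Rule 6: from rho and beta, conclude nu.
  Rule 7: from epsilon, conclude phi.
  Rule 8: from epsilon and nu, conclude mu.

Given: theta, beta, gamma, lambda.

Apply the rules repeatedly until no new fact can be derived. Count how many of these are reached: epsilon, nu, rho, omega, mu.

4

From lambda and gamma, Rule 1 gives rho.
rho holds, so omega follows (Rule 5).
rho and beta hold, so nu follows (Rule 6).
From lambda and omega, Rule 3 gives mu.
epsilon would need phi and omega (Rule 2), but phi is never established.
nu: reached.
rho: reached.
omega: reached.
mu: reached.
Reached: nu, rho, omega, and mu — 4 of the 5.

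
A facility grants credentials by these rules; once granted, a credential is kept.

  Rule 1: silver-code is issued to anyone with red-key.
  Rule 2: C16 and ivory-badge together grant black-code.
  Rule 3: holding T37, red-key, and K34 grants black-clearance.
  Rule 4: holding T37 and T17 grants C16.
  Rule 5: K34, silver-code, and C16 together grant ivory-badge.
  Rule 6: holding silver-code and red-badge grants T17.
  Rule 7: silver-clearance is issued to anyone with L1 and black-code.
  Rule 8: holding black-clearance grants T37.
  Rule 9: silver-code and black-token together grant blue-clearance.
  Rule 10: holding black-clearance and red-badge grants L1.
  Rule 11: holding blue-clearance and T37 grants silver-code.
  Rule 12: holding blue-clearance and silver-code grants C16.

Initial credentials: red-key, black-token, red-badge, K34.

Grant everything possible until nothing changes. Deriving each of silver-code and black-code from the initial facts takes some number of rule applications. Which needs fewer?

silver-code

silver-code: Holding red-key grants silver-code (Rule 1). [1 rule application]
black-code: Holding red-key grants silver-code (Rule 1). Holding silver-code and black-token grants blue-clearance (Rule 9). Holding blue-clearance and silver-code grants C16 (Rule 12). Holding K34, silver-code, and C16 grants ivory-badge (Rule 5). Holding C16 and ivory-badge grants black-code (Rule 2). [5 rule applications]
silver-code needs fewer.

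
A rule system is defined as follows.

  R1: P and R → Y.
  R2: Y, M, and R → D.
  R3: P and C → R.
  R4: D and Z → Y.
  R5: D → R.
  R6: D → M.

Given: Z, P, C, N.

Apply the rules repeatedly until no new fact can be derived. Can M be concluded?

No

M would need D (R6), but D is never established.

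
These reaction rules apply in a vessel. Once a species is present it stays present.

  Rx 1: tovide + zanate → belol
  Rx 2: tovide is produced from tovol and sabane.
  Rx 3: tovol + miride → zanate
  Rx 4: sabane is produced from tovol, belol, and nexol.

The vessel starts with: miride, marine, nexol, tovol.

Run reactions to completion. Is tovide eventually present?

tovide would need tovol and sabane (Rx 2), but sabane never forms.

No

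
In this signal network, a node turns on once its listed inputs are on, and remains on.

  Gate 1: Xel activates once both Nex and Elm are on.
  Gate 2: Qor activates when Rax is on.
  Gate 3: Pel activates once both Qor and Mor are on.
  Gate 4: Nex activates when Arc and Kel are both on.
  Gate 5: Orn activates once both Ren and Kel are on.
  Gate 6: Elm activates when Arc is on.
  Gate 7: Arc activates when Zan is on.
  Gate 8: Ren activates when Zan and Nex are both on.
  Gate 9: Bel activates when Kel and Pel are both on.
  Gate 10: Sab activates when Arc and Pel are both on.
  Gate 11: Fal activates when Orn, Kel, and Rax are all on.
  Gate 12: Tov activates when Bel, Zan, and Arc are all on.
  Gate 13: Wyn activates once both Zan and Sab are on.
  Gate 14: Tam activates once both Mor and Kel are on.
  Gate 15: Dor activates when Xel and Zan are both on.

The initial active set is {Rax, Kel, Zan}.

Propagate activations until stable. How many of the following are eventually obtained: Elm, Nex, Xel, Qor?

4

Rax is on, so Qor activates (Gate 2).
Zan is on, so Arc activates (Gate 7).
Gate 6: Arc on → Elm on.
Arc and Kel are on, so Nex activates (Gate 4).
Nex and Elm are on, so Xel activates (Gate 1).
Elm: reached.
Nex: reached.
Xel: reached.
Qor: reached.
All 4 are reached.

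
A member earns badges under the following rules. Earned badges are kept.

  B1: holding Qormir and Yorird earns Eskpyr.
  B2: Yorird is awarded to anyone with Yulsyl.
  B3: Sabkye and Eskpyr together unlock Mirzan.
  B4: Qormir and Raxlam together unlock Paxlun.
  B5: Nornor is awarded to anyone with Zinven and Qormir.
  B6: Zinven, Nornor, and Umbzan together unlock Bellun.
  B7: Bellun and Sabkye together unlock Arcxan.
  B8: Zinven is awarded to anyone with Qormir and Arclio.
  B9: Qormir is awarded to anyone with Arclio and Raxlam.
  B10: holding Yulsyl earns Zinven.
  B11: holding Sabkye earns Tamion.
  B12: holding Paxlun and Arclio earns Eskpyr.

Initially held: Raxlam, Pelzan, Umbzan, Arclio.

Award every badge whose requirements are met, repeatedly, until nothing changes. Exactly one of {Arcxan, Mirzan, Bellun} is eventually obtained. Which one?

With Arclio and Raxlam, Qormir is earned (B9).
With Qormir and Arclio, Zinven is earned (B8).
With Zinven and Qormir, Nornor is earned (B5).
With Zinven, Nornor, and Umbzan, Bellun is earned (B6).
Arcxan would need Bellun and Sabkye (B7), but Sabkye is never earned. Mirzan would need Sabkye and Eskpyr (B3), but Sabkye is never earned.

Bellun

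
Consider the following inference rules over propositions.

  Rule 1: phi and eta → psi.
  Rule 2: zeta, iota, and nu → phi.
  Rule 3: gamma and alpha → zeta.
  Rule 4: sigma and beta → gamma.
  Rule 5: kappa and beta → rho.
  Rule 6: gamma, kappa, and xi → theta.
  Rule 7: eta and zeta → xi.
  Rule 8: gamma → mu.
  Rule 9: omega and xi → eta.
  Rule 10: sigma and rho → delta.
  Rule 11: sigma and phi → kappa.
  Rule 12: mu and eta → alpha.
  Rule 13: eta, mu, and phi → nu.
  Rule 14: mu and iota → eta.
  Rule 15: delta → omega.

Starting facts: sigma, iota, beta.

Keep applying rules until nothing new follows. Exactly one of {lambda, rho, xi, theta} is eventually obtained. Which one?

From sigma and beta, Rule 4 gives gamma.
From gamma, Rule 8 gives mu.
mu and iota hold, so eta follows (Rule 14).
mu and eta hold, so alpha follows (Rule 12).
From gamma and alpha, Rule 3 gives zeta.
From eta and zeta, Rule 7 gives xi.
theta would need gamma, kappa, and xi (Rule 6), but kappa is never established. No rule produces lambda, and it is not given. rho would need kappa and beta (Rule 5), but kappa is never established.

xi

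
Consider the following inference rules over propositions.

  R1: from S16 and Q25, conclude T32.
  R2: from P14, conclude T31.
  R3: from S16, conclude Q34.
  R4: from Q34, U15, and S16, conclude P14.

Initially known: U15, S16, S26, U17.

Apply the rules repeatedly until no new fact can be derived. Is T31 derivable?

From S16, R3 gives Q34.
Q34, U15, and S16 hold, so P14 follows (R4).
From P14, R2 gives T31.

Yes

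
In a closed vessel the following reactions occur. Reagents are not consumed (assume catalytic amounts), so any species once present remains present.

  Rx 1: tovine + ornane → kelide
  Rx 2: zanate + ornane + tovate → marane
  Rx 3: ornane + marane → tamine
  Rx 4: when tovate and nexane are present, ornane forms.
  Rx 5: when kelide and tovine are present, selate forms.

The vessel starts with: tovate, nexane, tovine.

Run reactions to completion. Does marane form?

No

marane would need zanate, ornane, and tovate (Rx 2), but zanate never forms.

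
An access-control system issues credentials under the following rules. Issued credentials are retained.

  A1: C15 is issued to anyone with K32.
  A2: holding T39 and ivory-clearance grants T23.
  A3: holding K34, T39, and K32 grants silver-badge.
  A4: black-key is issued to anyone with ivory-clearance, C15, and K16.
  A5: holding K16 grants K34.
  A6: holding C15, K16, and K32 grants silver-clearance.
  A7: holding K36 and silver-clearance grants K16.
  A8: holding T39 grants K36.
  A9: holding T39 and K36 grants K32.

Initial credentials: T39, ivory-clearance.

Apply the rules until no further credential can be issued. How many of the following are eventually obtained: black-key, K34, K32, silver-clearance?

Holding T39 grants K36 (A8).
Holding T39 and K36 grants K32 (A9).
black-key would need ivory-clearance, C15, and K16 (A4), but K16 is never granted.
K34 would need K16 (A5), but K16 is never granted.
K32: reached.
silver-clearance would need C15, K16, and K32 (A6), but K16 is never granted.
Reached: K32 — 1 of the 4.

1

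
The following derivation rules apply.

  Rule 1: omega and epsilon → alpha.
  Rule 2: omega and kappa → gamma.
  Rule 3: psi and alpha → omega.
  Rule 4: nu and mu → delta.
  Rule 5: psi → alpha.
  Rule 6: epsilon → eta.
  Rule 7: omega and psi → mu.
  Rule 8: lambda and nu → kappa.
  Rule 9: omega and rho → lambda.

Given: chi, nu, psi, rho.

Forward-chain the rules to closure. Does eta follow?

No

eta would need epsilon (Rule 6), but epsilon is never established.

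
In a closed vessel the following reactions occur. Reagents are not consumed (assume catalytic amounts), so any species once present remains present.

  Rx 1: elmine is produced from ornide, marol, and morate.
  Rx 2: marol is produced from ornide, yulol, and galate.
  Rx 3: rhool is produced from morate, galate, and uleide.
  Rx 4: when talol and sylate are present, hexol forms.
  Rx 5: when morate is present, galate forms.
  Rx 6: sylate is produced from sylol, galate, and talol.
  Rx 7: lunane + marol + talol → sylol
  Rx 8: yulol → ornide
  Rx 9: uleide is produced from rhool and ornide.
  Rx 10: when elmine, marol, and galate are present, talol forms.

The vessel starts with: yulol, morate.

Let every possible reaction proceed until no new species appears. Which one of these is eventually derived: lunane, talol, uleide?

talol

morate present → galate forms (Rx 5).
yulol present → ornide forms (Rx 8).
ornide, yulol, and galate present → marol forms (Rx 2).
ornide, marol, and morate present → elmine forms (Rx 1).
elmine, marol, and galate present → talol forms (Rx 10).
uleide would need rhool and ornide (Rx 9), but rhool never forms. No rule produces lunane, and it is not given.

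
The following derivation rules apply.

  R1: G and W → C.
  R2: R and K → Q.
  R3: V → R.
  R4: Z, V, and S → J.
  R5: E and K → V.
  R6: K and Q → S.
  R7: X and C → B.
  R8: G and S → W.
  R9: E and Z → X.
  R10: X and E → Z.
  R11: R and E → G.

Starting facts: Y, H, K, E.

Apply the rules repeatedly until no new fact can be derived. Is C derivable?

E and K hold, so V follows (R5).
From V, R3 gives R.
From R and E, R11 gives G.
R and K hold, so Q follows (R2).
K and Q hold, so S follows (R6).
From G and S, R8 gives W.
From G and W, R1 gives C.

Yes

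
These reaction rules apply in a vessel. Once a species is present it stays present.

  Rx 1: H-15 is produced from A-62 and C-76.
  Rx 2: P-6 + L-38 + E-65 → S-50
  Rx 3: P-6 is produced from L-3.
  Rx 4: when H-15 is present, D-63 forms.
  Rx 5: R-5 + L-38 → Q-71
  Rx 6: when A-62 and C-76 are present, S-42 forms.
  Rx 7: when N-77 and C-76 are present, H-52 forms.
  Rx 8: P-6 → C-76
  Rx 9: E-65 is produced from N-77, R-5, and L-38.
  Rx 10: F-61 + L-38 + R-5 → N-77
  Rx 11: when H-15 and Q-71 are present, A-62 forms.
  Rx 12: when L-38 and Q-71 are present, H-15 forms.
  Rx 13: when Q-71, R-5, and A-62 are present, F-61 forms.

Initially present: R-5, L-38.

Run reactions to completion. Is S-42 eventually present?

S-42 would need A-62 and C-76 (Rx 6), but C-76 never forms.

No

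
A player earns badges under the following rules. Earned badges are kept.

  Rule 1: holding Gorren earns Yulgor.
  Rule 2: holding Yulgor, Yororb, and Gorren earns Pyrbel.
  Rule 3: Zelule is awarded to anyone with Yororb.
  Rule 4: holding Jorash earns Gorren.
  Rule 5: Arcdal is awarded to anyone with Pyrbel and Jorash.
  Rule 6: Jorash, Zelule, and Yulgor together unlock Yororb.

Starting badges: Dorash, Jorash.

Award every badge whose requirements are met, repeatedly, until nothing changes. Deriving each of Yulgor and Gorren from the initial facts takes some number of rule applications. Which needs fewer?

Gorren: With Jorash, Gorren is earned (Rule 4). [1 rule application]
Yulgor: With Jorash, Gorren is earned (Rule 4). With Gorren, Yulgor is earned (Rule 1). [2 rule applications]
Gorren needs fewer.

Gorren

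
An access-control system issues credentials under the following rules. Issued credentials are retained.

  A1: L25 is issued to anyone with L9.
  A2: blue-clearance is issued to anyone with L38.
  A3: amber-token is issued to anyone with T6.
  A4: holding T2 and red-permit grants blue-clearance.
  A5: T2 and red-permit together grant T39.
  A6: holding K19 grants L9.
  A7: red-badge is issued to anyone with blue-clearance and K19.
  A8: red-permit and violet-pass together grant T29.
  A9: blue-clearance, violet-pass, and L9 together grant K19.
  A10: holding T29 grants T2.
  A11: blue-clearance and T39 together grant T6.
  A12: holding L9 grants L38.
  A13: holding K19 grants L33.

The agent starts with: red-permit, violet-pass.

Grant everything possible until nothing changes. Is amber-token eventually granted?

Yes

Holding red-permit and violet-pass grants T29 (A8).
Holding T29 grants T2 (A10).
Holding T2 and red-permit grants T39 (A5).
Holding T2 and red-permit grants blue-clearance (A4).
Holding blue-clearance and T39 grants T6 (A11).
Holding T6 grants amber-token (A3).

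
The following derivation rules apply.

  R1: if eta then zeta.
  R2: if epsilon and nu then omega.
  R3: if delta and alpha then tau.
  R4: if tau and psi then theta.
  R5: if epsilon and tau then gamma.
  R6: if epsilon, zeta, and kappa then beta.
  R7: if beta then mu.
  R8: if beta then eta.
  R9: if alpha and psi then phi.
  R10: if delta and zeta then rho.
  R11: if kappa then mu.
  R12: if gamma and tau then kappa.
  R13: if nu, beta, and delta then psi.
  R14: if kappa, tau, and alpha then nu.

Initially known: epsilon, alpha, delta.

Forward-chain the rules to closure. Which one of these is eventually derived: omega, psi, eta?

From delta and alpha, R3 gives tau.
epsilon and tau hold, so gamma follows (R5).
gamma and tau hold, so kappa follows (R12).
From kappa, tau, and alpha, R14 gives nu.
epsilon and nu hold, so omega follows (R2).
eta would need beta (R8), but beta is never established. psi would need nu, beta, and delta (R13), but beta is never established.

omega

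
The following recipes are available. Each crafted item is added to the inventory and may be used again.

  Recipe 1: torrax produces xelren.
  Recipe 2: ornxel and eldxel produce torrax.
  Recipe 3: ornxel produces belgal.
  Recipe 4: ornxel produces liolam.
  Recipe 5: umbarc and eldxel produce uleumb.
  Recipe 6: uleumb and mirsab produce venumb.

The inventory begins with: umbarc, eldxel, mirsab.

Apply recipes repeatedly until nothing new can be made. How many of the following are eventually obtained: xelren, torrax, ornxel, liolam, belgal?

xelren would need torrax (Recipe 1), but torrax is never obtained.
torrax would need ornxel and eldxel (Recipe 2), but ornxel is never obtained.
No rule produces ornxel, and it is not given.
liolam would need ornxel (Recipe 4), but ornxel is never obtained.
belgal would need ornxel (Recipe 3), but ornxel is never obtained.
None of the 5 are reached.

0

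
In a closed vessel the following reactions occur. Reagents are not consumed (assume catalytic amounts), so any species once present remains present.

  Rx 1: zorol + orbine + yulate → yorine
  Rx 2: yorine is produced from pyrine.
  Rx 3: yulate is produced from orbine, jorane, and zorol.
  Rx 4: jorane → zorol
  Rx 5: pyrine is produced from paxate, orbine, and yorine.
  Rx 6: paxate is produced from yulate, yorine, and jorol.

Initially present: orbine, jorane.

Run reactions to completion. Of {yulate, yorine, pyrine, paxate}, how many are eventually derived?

2

jorane present → zorol forms (Rx 4).
orbine, jorane, and zorol present → yulate forms (Rx 3).
zorol, orbine, and yulate present → yorine forms (Rx 1).
yulate: reached.
yorine: reached.
pyrine would need paxate, orbine, and yorine (Rx 5), but paxate never forms.
paxate would need yulate, yorine, and jorol (Rx 6), but jorol never forms.
Reached: yulate and yorine — 2 of the 4.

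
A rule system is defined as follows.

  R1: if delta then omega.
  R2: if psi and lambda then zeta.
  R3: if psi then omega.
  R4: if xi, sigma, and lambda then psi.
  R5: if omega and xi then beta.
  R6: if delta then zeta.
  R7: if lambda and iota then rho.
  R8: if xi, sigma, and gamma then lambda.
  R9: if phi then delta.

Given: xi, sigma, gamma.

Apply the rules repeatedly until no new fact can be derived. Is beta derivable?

xi, sigma, and gamma hold, so lambda follows (R8).
xi, sigma, and lambda hold, so psi follows (R4).
From psi, R3 gives omega.
omega and xi hold, so beta follows (R5).

Yes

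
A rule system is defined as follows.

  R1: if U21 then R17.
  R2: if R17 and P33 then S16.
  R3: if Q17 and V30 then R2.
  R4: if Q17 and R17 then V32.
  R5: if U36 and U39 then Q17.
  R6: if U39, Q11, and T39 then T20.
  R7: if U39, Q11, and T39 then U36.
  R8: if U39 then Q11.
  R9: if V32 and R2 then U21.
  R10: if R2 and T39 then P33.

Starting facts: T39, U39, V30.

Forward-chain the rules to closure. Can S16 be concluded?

No

S16 would need R17 and P33 (R2), but R17 is never established.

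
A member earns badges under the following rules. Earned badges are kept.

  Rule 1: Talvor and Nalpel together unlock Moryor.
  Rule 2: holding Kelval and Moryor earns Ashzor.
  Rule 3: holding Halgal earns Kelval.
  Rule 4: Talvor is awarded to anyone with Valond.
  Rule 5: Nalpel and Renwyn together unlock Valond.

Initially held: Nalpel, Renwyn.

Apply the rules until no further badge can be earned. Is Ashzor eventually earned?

No

Ashzor would need Kelval and Moryor (Rule 2), but Kelval is never earned.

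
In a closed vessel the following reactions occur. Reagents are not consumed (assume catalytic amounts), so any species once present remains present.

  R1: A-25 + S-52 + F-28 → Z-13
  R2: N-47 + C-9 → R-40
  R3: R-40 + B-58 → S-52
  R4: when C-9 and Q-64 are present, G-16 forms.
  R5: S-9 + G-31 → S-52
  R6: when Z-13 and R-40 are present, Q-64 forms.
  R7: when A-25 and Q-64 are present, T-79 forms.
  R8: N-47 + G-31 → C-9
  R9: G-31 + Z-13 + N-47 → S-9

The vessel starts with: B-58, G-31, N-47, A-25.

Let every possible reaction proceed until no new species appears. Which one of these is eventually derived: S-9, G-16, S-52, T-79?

S-52

N-47 and G-31 present → C-9 forms (R8).
N-47 and C-9 present → R-40 forms (R2).
R-40 and B-58 present → S-52 forms (R3).
T-79 would need A-25 and Q-64 (R7), but Q-64 never forms. S-9 would need G-31, Z-13, and N-47 (R9), but Z-13 never forms. G-16 would need C-9 and Q-64 (R4), but Q-64 never forms.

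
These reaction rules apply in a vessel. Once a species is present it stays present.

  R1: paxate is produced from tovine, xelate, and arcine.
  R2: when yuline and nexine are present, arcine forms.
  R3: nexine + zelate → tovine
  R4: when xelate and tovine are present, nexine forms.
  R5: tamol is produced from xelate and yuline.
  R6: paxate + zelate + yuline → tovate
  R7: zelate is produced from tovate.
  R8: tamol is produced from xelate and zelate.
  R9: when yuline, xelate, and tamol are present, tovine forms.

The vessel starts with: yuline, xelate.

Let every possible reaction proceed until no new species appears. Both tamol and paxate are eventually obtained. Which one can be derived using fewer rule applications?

tamol

tamol: xelate and yuline present → tamol forms (R5). [1 rule application]
paxate: xelate and yuline present → tamol forms (R5). yuline, xelate, and tamol present → tovine forms (R9). xelate and tovine present → nexine forms (R4). yuline and nexine present → arcine forms (R2). tovine, xelate, and arcine present → paxate forms (R1). [5 rule applications]
tamol needs fewer.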